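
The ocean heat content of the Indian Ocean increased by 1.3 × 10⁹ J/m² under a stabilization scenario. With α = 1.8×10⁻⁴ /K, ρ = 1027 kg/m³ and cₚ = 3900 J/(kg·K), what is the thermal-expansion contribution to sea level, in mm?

Δh = αQ/(ρcₚ) = 1.8×10⁻⁴ × 1.3×10⁹ / (1027 × 3900) ≈ 0.058423 m

Δh = 58.4 mm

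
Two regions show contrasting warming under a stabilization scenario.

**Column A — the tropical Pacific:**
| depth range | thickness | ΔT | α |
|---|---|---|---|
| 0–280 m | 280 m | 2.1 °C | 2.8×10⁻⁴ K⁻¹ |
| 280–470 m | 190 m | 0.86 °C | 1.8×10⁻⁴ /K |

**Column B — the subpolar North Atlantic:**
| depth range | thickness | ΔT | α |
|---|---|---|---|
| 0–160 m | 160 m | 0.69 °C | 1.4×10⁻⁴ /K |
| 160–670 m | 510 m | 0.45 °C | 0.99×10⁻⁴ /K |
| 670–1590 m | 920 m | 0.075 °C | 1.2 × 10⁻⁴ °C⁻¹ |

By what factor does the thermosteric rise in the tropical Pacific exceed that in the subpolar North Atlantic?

≈ 4.2×

A 0–280 m: 280 × 2.8×10⁻⁴ × 2.1 = 0.16464 m
A 280–470 m: 0.86 × 190 × 1.8×10⁻⁴ = 0.029412 m
A total: 0.194052 m
B Layer 1: 160 × 1.4×10⁻⁴ × 0.69 = 0.015456 m
B Layer 2: 0.45 × 510 × 0.99×10⁻⁴ = 0.0227205 m
B 1.2×10⁻⁴ × 0.075 × 920 = 0.00828 m
B total: 0.0464565 m
Ratio: 0.194052 / 0.0464565 ≈ 4.177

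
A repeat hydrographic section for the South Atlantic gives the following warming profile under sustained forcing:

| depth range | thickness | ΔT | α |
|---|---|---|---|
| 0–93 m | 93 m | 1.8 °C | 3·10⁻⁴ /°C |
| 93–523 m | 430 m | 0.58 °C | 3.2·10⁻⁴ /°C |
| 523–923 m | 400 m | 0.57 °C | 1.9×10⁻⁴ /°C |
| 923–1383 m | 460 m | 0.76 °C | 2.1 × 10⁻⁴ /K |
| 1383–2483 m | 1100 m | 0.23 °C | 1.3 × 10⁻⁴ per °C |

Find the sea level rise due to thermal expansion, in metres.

0.28 m

0–93 m: 1.8 × 93 × 3×10⁻⁴ = 0.05022 m
93–523 m: 3.2×10⁻⁴ × 430 × 0.58 = 0.079808 m
Layer 3: 0.57 × 1.9×10⁻⁴ × 400 = 0.04332 m
460 × 2.1×10⁻⁴ × 0.76 = 0.073416 m
1.3×10⁻⁴ × 1100 × 0.23 = 0.03289 m
Δh = 0.05022 + 0.079808 + 0.04332 + 0.073416 + 0.03289 = 0.279654 m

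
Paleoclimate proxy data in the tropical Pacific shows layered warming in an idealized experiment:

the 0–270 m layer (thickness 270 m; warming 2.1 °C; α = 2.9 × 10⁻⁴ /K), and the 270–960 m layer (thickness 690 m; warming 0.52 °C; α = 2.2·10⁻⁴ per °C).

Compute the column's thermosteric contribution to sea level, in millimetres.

243 mm

Layer 1: 2.9×10⁻⁴ × 2.1 × 270 = 0.16443 m
Layer 2: 2.2×10⁻⁴ × 0.52 × 690 = 0.078936 m
Δh = 0.16443 + 0.078936 = 0.243366 m ≈ 243 mm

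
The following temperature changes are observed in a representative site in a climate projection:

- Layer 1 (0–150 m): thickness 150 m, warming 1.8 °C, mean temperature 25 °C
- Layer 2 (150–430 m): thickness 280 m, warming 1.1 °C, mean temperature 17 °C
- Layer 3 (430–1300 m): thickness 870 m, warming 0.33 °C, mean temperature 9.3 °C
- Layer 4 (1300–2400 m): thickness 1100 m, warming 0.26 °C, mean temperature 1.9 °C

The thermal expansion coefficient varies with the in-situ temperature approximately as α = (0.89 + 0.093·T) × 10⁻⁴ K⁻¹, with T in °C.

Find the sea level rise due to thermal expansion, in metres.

about 0.24 m

Layer 1: α = (0.89 + 0.093×25)×10⁻⁴ = 3.215×10⁻⁴ K⁻¹
Layer 2: α = (0.89 + 0.093×17)×10⁻⁴ = 2.471×10⁻⁴ K⁻¹
Layer 3: α = (0.89 + 0.093×9.3)×10⁻⁴ = 1.7549×10⁻⁴ K⁻¹
Layer 4: α = (0.89 + 0.093×1.9)×10⁻⁴ = 1.0667×10⁻⁴ K⁻¹
150 × 3.215×10⁻⁴ × 1.8 = 0.086805 m
Layer 2: 1.1 × 2.471×10⁻⁴ × 280 = 0.0761068 m
430–1300 m: 1.7549×10⁻⁴ × 870 × 0.33 = 0.050383179 m
Layer 4: 0.26 × 1.0667×10⁻⁴ × 1100 = 0.03050762 m
Δh = 0.086805 + 0.0761068 + 0.050383179 + 0.03050762 = 0.243802599 m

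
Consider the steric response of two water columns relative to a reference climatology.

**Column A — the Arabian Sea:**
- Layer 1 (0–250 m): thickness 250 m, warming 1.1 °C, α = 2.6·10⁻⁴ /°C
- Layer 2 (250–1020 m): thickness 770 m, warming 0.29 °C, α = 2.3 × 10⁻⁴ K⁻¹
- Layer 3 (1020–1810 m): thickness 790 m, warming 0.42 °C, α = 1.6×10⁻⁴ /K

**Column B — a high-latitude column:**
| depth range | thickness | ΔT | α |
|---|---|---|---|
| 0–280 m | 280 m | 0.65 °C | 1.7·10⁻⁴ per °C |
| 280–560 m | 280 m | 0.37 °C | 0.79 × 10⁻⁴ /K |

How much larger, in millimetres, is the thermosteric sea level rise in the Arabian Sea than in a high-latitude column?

A 0–250 m: 2.6×10⁻⁴ × 250 × 1.1 = 0.07150 m
A Layer 2: 2.3×10⁻⁴ × 0.29 × 770 = 0.051359 m
A 1020–1810 m: 1.6×10⁻⁴ × 790 × 0.42 = 0.053088 m
A total: 0.175947 m
B 0–280 m: 0.65 × 1.7×10⁻⁴ × 280 = 0.03094 m
B 280 × 0.79×10⁻⁴ × 0.37 = 0.0081844 m
B total: 0.0391244 m
Difference: 0.175947 − 0.0391244 = 0.1368226 m

Δh_A − Δh_B ≈ 140 mm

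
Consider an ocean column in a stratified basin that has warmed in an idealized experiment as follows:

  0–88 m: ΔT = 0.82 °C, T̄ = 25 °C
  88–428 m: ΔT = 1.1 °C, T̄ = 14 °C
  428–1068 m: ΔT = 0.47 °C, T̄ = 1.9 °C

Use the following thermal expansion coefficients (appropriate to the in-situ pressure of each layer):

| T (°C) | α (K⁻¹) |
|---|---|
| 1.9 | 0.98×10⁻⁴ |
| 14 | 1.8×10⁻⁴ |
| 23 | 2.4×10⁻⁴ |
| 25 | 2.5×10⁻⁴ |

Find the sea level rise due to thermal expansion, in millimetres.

Layer 1 at 25 °C → α = 2.5×10⁻⁴ K⁻¹
Layer 2 at 14 °C → α = 1.8×10⁻⁴ K⁻¹
Layer 3 at 1.9 °C → α = 0.98×10⁻⁴ K⁻¹
Layer 1: 0.82 × 88 × 2.5×10⁻⁴ = 0.01804 m
88–428 m: 1.1 × 1.8×10⁻⁴ × 340 = 0.06732 m
640 × 0.98×10⁻⁴ × 0.47 = 0.0294784 m
Δh = 0.01804 + 0.06732 + 0.0294784 = 0.1148384 m

Δh ≈ 115 mm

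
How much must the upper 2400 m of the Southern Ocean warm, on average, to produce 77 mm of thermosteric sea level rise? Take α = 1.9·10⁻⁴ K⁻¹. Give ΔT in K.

about 0.17 K

ΔT = Δh/(αH) = 0.077 / (1.9×10⁻⁴ × 2400) ≈ 0.1689 K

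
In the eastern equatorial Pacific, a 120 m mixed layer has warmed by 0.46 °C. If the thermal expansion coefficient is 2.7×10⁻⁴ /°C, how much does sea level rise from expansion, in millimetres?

Δh = αΔT·H = 2.7×10⁻⁴ × 0.46 × 120 = 0.014904 m

Δh ≈ 14.9 mm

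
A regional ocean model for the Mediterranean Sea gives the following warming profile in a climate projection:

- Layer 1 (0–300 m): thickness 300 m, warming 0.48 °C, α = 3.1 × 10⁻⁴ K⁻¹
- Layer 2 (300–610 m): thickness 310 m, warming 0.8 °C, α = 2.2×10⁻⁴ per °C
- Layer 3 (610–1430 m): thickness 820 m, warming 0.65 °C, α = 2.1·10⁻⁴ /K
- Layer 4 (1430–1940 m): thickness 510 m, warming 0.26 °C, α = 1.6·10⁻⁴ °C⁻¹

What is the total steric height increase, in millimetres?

0.48 × 3.1×10⁻⁴ × 300 = 0.04464 m
300–610 m: 2.2×10⁻⁴ × 0.8 × 310 = 0.05456 m
610–1430 m: 2.1×10⁻⁴ × 820 × 0.65 = 0.11193 m
1430–1940 m: 1.6×10⁻⁴ × 510 × 0.26 = 0.021216 m
Δh = 0.04464 + 0.05456 + 0.11193 + 0.021216 = 0.232346 m

Δh ≈ 232 mm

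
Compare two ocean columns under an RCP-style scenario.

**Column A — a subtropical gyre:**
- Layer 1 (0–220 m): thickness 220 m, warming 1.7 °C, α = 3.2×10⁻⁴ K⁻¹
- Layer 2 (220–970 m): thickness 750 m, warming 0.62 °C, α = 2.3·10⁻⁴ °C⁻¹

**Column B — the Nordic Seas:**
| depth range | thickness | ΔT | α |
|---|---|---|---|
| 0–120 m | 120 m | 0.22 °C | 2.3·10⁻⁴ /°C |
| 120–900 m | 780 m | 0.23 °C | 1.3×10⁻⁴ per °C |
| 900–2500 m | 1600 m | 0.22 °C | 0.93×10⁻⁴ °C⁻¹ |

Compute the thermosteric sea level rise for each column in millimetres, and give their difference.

A 220 × 3.2×10⁻⁴ × 1.7 = 0.11968 m
A 0.62 × 2.3×10⁻⁴ × 750 = 0.10695 m
A total: 0.22663 m
B 0–120 m: 0.22 × 120 × 2.3×10⁻⁴ = 0.006072 m
B 780 × 0.23 × 1.3×10⁻⁴ = 0.023322 m
B Layer 3: 0.22 × 0.93×10⁻⁴ × 1600 = 0.032736 m
B total: 0.06213 m
Difference: 0.22663 − 0.06213 = 0.16450 m

Δh_A ≈ 230 mm, Δh_B ≈ 62 mm; difference ≈ 160 mm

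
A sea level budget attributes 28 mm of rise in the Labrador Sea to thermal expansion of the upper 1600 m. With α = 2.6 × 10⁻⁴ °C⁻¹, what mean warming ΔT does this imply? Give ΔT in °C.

ΔT = Δh/(αH) = 0.028 / (2.6×10⁻⁴ × 1600) ≈ 0.06731 °C

0.0673 °C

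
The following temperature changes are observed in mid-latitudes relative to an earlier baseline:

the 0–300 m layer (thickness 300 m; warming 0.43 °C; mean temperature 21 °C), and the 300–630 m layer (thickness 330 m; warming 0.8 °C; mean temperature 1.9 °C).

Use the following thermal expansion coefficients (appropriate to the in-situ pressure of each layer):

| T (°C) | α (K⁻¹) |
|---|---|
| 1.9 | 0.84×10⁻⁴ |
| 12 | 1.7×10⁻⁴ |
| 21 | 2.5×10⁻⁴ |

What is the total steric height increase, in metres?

Δh = 0.054 m

Layer 1 at 21 °C → α = 2.5×10⁻⁴ K⁻¹
Layer 2 at 1.9 °C → α = 0.84×10⁻⁴ K⁻¹
Layer 1: 2.5×10⁻⁴ × 0.43 × 300 = 0.03225 m
Layer 2: 0.84×10⁻⁴ × 330 × 0.8 = 0.022176 m
Δh = 0.03225 + 0.022176 = 0.054426 m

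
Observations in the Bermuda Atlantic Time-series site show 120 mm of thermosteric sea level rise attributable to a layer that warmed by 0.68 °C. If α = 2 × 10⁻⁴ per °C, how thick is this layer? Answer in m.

H ≈ 880 m

H = Δh/(αΔT) = 0.12 / (2×10⁻⁴ × 0.68) ≈ 882.4 m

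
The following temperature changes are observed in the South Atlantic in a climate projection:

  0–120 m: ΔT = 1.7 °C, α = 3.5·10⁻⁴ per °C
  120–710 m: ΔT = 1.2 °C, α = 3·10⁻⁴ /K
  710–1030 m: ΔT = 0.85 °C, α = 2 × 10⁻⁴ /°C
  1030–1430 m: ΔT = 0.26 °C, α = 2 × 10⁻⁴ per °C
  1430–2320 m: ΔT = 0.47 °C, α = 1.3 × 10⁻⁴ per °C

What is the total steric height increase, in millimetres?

120 × 1.7 × 3.5×10⁻⁴ = 0.07140 m
Layer 2: 590 × 3×10⁻⁴ × 1.2 = 0.21240 m
0.85 × 2×10⁻⁴ × 320 = 0.05440 m
Layer 4: 400 × 2×10⁻⁴ × 0.26 = 0.02080 m
Layer 5: 890 × 1.3×10⁻⁴ × 0.47 = 0.054379 m
Δh = 0.07140 + 0.21240 + 0.05440 + 0.02080 + 0.054379 = 0.413379 m

Δh = 410 mm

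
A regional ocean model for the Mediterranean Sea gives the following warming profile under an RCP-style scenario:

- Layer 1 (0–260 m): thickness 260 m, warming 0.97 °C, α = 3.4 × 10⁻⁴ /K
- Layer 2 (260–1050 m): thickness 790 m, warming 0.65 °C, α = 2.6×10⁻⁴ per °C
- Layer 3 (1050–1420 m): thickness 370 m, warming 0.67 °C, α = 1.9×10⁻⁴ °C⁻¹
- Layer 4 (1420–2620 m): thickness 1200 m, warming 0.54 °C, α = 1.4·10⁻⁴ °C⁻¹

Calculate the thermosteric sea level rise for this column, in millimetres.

Δh ≈ 357 mm

0–260 m: 0.97 × 3.4×10⁻⁴ × 260 = 0.085748 m
2.6×10⁻⁴ × 0.65 × 790 = 0.13351 m
1050–1420 m: 1.9×10⁻⁴ × 370 × 0.67 = 0.047101 m
1420–2620 m: 1200 × 1.4×10⁻⁴ × 0.54 = 0.09072 m
Δh = 0.085748 + 0.13351 + 0.047101 + 0.09072 = 0.357079 m ≈ 357 mm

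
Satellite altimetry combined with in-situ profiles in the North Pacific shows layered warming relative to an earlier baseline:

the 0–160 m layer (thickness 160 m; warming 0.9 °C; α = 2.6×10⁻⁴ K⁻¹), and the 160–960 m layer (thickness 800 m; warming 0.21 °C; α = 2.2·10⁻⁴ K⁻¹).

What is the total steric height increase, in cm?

0–160 m: 2.6×10⁻⁴ × 0.9 × 160 = 0.03744 m
800 × 2.2×10⁻⁴ × 0.21 = 0.03696 m
Δh = 0.03744 + 0.03696 = 0.07440 m

7.4 cm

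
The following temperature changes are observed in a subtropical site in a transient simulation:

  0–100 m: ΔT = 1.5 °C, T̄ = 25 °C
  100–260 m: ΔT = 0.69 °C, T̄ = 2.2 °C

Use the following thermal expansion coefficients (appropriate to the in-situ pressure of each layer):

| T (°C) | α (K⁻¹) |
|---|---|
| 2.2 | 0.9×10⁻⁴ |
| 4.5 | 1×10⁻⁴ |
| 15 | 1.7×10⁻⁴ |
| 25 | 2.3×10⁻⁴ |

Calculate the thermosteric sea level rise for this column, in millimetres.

Layer 1 at 25 °C → α = 2.3×10⁻⁴ K⁻¹
Layer 2 at 2.2 °C → α = 0.9×10⁻⁴ K⁻¹
0–100 m: 100 × 2.3×10⁻⁴ × 1.5 = 0.03450 m
Layer 2: 160 × 0.9×10⁻⁴ × 0.69 = 0.009936 m
Δh = 0.03450 + 0.009936 = 0.044436 m ≈ 44.4 mm

about 44.4 mm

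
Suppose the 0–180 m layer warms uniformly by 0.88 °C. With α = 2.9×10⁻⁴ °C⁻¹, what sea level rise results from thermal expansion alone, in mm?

Δh ≈ 46 mm

Δh = αΔT·H = 2.9×10⁻⁴ × 0.88 × 180 = 0.045936 m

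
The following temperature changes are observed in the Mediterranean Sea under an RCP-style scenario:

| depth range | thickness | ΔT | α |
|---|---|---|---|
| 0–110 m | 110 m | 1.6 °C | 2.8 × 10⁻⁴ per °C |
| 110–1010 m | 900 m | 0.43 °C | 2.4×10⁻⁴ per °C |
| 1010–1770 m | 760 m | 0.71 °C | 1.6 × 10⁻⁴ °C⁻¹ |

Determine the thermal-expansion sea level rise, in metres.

1.6 × 2.8×10⁻⁴ × 110 = 0.04928 m
Layer 2: 2.4×10⁻⁴ × 0.43 × 900 = 0.09288 m
Layer 3: 760 × 1.6×10⁻⁴ × 0.71 = 0.086336 m
Δh = 0.04928 + 0.09288 + 0.086336 = 0.228496 m ≈ 0.23 m

Δh ≈ 0.23 m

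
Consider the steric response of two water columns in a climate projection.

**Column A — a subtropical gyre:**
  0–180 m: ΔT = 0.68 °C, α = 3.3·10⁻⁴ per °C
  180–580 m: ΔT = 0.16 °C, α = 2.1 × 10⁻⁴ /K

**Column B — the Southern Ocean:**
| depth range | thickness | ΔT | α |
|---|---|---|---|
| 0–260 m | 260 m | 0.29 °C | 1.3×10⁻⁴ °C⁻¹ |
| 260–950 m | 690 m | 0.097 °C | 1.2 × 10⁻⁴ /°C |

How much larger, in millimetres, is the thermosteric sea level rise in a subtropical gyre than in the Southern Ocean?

36 mm

A 3.3×10⁻⁴ × 180 × 0.68 = 0.040392 m
A 180–580 m: 2.1×10⁻⁴ × 0.16 × 400 = 0.01344 m
A total: 0.053832 m
B Layer 1: 1.3×10⁻⁴ × 260 × 0.29 = 0.009802 m
B 690 × 0.097 × 1.2×10⁻⁴ = 0.0080316 m
B total: 0.0178336 m
Difference: 0.053832 − 0.0178336 = 0.0359984 m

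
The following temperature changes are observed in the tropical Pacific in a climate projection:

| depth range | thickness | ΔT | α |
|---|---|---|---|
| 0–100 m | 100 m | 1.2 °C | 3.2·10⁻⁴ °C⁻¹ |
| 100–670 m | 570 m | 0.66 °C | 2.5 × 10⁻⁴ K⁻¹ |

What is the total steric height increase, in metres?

0.132 m of thermosteric rise

0–100 m: 100 × 3.2×10⁻⁴ × 1.2 = 0.03840 m
100–670 m: 0.66 × 570 × 2.5×10⁻⁴ = 0.09405 m
Δh = 0.03840 + 0.09405 = 0.13245 m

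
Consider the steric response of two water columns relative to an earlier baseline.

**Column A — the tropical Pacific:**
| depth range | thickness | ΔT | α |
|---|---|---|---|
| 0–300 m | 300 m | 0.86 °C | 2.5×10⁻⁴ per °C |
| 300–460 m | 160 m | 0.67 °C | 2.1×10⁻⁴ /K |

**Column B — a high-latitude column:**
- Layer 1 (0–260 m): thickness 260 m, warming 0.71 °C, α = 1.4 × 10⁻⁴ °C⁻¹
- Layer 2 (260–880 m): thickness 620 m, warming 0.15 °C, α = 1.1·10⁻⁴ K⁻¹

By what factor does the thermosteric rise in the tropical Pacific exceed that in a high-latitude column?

A 0.86 × 300 × 2.5×10⁻⁴ = 0.06450 m
A Layer 2: 2.1×10⁻⁴ × 0.67 × 160 = 0.022512 m
A total: 0.087012 m
B Layer 1: 1.4×10⁻⁴ × 0.71 × 260 = 0.025844 m
B 260–880 m: 620 × 0.15 × 1.1×10⁻⁴ = 0.01023 m
B total: 0.036074 m
Ratio: 0.087012 / 0.036074 ≈ 2.412

≈ 2.4×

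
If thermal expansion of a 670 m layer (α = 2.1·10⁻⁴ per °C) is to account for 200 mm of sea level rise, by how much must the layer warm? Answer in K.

ΔT = Δh/(αH) = 0.2 / (2.1×10⁻⁴ × 670) ≈ 1.421 K

ΔT ≈ 1.42 K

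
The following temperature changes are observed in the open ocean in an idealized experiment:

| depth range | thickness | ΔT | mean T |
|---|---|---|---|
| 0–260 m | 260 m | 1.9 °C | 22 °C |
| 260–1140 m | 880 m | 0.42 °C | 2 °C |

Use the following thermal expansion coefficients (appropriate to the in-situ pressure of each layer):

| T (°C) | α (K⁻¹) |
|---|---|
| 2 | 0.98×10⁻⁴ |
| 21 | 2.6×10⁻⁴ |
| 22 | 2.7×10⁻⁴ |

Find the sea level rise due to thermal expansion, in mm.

Layer 1 at 22 °C → α = 2.7×10⁻⁴ K⁻¹
Layer 2 at 2 °C → α = 0.98×10⁻⁴ K⁻¹
0–260 m: 1.9 × 2.7×10⁻⁴ × 260 = 0.13338 m
Layer 2: 880 × 0.42 × 0.98×10⁻⁴ = 0.0362208 m
Δh = 0.13338 + 0.0362208 = 0.1696008 m

Δh = 170 mm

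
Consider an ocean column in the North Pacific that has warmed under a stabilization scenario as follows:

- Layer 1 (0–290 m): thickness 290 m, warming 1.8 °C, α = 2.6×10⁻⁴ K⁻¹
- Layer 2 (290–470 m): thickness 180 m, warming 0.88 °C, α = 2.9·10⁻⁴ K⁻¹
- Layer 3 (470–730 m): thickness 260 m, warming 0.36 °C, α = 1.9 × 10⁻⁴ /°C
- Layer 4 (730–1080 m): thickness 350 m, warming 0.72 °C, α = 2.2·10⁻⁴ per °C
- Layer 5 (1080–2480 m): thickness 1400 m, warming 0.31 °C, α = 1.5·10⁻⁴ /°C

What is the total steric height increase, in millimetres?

1.8 × 2.6×10⁻⁴ × 290 = 0.13572 m
290–470 m: 0.88 × 180 × 2.9×10⁻⁴ = 0.045936 m
1.9×10⁻⁴ × 260 × 0.36 = 0.017784 m
0.72 × 350 × 2.2×10⁻⁴ = 0.05544 m
Layer 5: 1.5×10⁻⁴ × 1400 × 0.31 = 0.06510 m
Δh = 0.13572 + 0.045936 + 0.017784 + 0.05544 + 0.06510 = 0.31998 m

Δh = 320 mm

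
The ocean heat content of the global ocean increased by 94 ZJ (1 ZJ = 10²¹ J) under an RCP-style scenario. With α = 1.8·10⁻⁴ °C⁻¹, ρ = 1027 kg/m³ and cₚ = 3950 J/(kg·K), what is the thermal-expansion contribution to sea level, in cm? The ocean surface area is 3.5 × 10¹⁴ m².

about 1.19 cm

Per unit area: Q = 94×10²¹ / (3.5×10¹⁴) ≈ 2.686×10⁸ J/m²
Δh = αQ/(ρcₚ) = 1.8×10⁻⁴ × 2.686×10⁸ / (1027 × 3950) ≈ 0.011918 m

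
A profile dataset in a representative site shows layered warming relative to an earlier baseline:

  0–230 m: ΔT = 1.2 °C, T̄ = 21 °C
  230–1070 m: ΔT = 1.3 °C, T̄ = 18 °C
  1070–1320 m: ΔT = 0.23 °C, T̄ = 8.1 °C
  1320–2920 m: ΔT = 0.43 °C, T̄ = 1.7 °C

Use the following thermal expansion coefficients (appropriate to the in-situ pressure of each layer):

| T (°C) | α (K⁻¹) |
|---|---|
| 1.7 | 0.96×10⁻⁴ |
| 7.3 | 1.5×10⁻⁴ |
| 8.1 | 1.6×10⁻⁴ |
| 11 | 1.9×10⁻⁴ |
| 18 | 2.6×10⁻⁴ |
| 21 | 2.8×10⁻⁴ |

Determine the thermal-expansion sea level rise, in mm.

Layer 1 at 21 °C → α = 2.8×10⁻⁴ K⁻¹
Layer 2 at 18 °C → α = 2.6×10⁻⁴ K⁻¹
Layer 3 at 8.1 °C → α = 1.6×10⁻⁴ K⁻¹
Layer 4 at 1.7 °C → α = 0.96×10⁻⁴ K⁻¹
0–230 m: 1.2 × 230 × 2.8×10⁻⁴ = 0.07728 m
Layer 2: 1.3 × 2.6×10⁻⁴ × 840 = 0.28392 m
250 × 1.6×10⁻⁴ × 0.23 = 0.00920 m
Layer 4: 0.96×10⁻⁴ × 0.43 × 1600 = 0.066048 m
Δh = 0.07728 + 0.28392 + 0.00920 + 0.066048 = 0.436448 m

Δh = 440 mm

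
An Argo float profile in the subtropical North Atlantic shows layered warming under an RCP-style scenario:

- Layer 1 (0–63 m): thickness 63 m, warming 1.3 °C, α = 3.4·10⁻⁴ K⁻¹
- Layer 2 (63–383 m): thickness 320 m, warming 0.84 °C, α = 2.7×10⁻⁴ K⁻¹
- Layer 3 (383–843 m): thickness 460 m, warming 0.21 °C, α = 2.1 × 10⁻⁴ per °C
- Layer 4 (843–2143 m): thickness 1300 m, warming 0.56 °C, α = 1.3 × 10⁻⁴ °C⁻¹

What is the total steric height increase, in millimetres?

215 mm of thermosteric rise

Layer 1: 1.3 × 3.4×10⁻⁴ × 63 = 0.027846 m
Layer 2: 2.7×10⁻⁴ × 320 × 0.84 = 0.072576 m
Layer 3: 2.1×10⁻⁴ × 460 × 0.21 = 0.020286 m
1300 × 0.56 × 1.3×10⁻⁴ = 0.09464 m
Δh = 0.027846 + 0.072576 + 0.020286 + 0.09464 = 0.215348 m ≈ 215 mm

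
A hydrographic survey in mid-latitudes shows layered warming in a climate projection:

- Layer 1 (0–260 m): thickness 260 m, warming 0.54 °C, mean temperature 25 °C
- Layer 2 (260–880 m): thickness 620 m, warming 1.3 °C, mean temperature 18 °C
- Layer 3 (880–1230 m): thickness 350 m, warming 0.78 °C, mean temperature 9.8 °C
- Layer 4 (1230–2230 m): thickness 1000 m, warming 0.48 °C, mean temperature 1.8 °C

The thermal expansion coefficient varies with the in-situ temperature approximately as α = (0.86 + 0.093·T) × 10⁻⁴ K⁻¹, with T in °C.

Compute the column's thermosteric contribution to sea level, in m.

about 0.347 m

Layer 1: α = (0.86 + 0.093×25)×10⁻⁴ = 3.185×10⁻⁴ K⁻¹
Layer 2: α = (0.86 + 0.093×18)×10⁻⁴ = 2.534×10⁻⁴ K⁻¹
Layer 3: α = (0.86 + 0.093×9.8)×10⁻⁴ = 1.7714×10⁻⁴ K⁻¹
Layer 4: α = (0.86 + 0.093×1.8)×10⁻⁴ = 1.0274×10⁻⁴ K⁻¹
3.185×10⁻⁴ × 260 × 0.54 = 0.0447174 m
Layer 2: 1.3 × 2.534×10⁻⁴ × 620 = 0.2042404 m
350 × 1.7714×10⁻⁴ × 0.78 = 0.04835922 m
1230–2230 m: 1.0274×10⁻⁴ × 1000 × 0.48 = 0.0493152 m
Δh = 0.0447174 + 0.2042404 + 0.04835922 + 0.0493152 = 0.34663222 m ≈ 0.347 m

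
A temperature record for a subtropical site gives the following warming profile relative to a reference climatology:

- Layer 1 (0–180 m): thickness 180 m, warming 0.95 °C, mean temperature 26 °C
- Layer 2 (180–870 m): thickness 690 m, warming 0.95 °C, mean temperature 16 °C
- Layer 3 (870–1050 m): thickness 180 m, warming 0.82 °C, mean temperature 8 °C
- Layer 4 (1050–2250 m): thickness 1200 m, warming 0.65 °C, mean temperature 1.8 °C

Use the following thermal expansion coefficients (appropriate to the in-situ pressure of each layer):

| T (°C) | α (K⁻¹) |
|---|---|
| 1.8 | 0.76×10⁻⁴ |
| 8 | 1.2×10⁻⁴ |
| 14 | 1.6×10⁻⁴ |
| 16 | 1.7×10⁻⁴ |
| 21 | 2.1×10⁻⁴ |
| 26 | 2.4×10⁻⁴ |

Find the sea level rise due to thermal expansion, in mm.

Layer 1 at 26 °C → α = 2.4×10⁻⁴ K⁻¹
Layer 2 at 16 °C → α = 1.7×10⁻⁴ K⁻¹
Layer 3 at 8 °C → α = 1.2×10⁻⁴ K⁻¹
Layer 4 at 1.8 °C → α = 0.76×10⁻⁴ K⁻¹
180 × 2.4×10⁻⁴ × 0.95 = 0.04104 m
180–870 m: 690 × 1.7×10⁻⁴ × 0.95 = 0.111435 m
180 × 1.2×10⁻⁴ × 0.82 = 0.017712 m
Layer 4: 0.76×10⁻⁴ × 0.65 × 1200 = 0.05928 m
Δh = 0.04104 + 0.111435 + 0.017712 + 0.05928 = 0.229467 m

Δh = 229 mm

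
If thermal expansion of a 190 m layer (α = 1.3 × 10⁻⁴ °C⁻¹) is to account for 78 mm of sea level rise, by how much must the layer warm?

about 3.2 °C

ΔT = Δh/(αH) = 0.078 / (1.3×10⁻⁴ × 190) ≈ 3.158 °C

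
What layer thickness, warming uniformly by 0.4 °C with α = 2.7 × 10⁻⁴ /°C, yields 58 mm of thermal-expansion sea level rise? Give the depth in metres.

H = Δh/(αΔT) = 0.058 / (2.7×10⁻⁴ × 0.4) ≈ 537.0 m

about 537 m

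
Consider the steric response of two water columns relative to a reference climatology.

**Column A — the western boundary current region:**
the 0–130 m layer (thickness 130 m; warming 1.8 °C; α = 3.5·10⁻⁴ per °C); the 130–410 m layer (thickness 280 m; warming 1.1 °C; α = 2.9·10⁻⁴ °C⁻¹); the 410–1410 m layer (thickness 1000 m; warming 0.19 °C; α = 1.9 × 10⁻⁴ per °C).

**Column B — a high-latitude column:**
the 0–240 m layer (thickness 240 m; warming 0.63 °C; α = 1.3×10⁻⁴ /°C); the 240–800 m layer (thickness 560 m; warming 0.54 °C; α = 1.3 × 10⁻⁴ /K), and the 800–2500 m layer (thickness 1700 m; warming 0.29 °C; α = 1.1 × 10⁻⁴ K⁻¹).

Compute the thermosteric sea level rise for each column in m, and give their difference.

A 0–130 m: 3.5×10⁻⁴ × 130 × 1.8 = 0.08190 m
A 280 × 2.9×10⁻⁴ × 1.1 = 0.08932 m
A 0.19 × 1000 × 1.9×10⁻⁴ = 0.03610 m
A total: 0.20732 m
B 0.63 × 1.3×10⁻⁴ × 240 = 0.019656 m
B 240–800 m: 560 × 1.3×10⁻⁴ × 0.54 = 0.039312 m
B Layer 3: 0.29 × 1700 × 1.1×10⁻⁴ = 0.05423 m
B total: 0.113198 m
Difference: 0.20732 − 0.113198 = 0.094122 m

A: 0.21 m; B: 0.11 m; difference 0.094 m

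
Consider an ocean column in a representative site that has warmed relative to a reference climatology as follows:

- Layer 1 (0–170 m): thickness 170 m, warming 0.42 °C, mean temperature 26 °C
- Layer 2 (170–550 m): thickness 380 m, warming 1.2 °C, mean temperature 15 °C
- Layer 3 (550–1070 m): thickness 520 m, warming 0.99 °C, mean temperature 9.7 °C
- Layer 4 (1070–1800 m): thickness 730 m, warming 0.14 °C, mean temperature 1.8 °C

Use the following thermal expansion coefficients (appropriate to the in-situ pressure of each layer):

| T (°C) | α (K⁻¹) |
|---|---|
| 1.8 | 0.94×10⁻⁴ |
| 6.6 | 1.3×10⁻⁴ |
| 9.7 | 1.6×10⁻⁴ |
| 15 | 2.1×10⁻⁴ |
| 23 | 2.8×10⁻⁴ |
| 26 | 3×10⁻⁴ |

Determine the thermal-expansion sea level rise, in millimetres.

Layer 1 at 26 °C → α = 3×10⁻⁴ K⁻¹
Layer 2 at 15 °C → α = 2.1×10⁻⁴ K⁻¹
Layer 3 at 9.7 °C → α = 1.6×10⁻⁴ K⁻¹
Layer 4 at 1.8 °C → α = 0.94×10⁻⁴ K⁻¹
0–170 m: 3×10⁻⁴ × 170 × 0.42 = 0.02142 m
170–550 m: 1.2 × 380 × 2.1×10⁻⁴ = 0.09576 m
550–1070 m: 0.99 × 1.6×10⁻⁴ × 520 = 0.082368 m
1070–1800 m: 730 × 0.94×10⁻⁴ × 0.14 = 0.0096068 m
Δh = 0.02142 + 0.09576 + 0.082368 + 0.0096068 = 0.2091548 m ≈ 209 mm

Δh = 209 mm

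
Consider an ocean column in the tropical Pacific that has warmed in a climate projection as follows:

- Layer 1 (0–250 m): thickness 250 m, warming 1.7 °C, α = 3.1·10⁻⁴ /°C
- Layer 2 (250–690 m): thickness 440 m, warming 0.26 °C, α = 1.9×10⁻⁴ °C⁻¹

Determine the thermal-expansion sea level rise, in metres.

Δh ≈ 0.153 m

Layer 1: 1.7 × 3.1×10⁻⁴ × 250 = 0.13175 m
440 × 0.26 × 1.9×10⁻⁴ = 0.021736 m
Δh = 0.13175 + 0.021736 = 0.153486 m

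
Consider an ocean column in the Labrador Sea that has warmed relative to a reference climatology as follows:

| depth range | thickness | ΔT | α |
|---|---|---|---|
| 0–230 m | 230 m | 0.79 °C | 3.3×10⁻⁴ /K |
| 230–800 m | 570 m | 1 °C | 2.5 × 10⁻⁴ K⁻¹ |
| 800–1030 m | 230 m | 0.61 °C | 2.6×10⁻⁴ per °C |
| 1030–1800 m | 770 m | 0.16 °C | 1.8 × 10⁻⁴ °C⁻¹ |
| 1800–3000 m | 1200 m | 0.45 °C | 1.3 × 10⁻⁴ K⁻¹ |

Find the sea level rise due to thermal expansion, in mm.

0.79 × 3.3×10⁻⁴ × 230 = 0.059961 m
230–800 m: 1 × 570 × 2.5×10⁻⁴ = 0.14250 m
Layer 3: 230 × 2.6×10⁻⁴ × 0.61 = 0.036478 m
0.16 × 1.8×10⁻⁴ × 770 = 0.022176 m
Layer 5: 1200 × 0.45 × 1.3×10⁻⁴ = 0.07020 m
Δh = 0.059961 + 0.14250 + 0.036478 + 0.022176 + 0.07020 = 0.331315 m

about 331 mm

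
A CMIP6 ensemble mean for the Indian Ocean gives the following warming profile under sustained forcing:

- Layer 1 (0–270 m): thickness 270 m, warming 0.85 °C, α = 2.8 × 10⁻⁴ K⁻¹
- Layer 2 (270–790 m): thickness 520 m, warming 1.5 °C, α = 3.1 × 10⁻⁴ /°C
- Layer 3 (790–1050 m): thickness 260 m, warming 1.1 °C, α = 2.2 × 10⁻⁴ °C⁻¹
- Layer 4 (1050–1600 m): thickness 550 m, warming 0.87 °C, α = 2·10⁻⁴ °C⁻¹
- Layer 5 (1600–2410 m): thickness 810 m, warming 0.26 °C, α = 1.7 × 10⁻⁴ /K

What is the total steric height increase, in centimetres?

Δh = 50.0 cm

0–270 m: 270 × 2.8×10⁻⁴ × 0.85 = 0.06426 m
Layer 2: 3.1×10⁻⁴ × 1.5 × 520 = 0.24180 m
790–1050 m: 260 × 1.1 × 2.2×10⁻⁴ = 0.06292 m
Layer 4: 2×10⁻⁴ × 550 × 0.87 = 0.09570 m
810 × 0.26 × 1.7×10⁻⁴ = 0.035802 m
Δh = 0.06426 + 0.24180 + 0.06292 + 0.09570 + 0.035802 = 0.500482 m ≈ 50.0 cm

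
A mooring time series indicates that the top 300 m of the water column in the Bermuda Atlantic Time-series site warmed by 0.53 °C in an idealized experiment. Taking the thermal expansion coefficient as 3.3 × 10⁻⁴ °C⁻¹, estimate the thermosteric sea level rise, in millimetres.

Δh = αΔT·H = 3.3×10⁻⁴ × 0.53 × 300 = 0.05247 m

52.5 mm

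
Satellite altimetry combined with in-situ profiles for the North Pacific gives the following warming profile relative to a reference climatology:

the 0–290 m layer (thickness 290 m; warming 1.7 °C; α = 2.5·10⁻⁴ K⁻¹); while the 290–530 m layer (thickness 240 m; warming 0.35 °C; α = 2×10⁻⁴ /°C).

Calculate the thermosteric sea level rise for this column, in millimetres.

Layer 1: 290 × 1.7 × 2.5×10⁻⁴ = 0.12325 m
290–530 m: 2×10⁻⁴ × 0.35 × 240 = 0.01680 m
Δh = 0.12325 + 0.01680 = 0.14005 m ≈ 140 mm

140 mm of thermosteric rise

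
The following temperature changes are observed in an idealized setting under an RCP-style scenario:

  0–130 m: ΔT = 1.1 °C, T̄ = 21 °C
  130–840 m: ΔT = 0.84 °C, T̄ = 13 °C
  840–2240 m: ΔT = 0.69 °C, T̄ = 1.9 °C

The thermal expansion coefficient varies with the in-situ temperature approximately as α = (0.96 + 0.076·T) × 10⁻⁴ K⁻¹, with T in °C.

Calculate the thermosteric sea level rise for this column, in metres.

Layer 1: α = (0.96 + 0.076×21)×10⁻⁴ = 2.556×10⁻⁴ K⁻¹
Layer 2: α = (0.96 + 0.076×13)×10⁻⁴ = 1.948×10⁻⁴ K⁻¹
Layer 3: α = (0.96 + 0.076×1.9)×10⁻⁴ = 1.1044×10⁻⁴ K⁻¹
0–130 m: 2.556×10⁻⁴ × 130 × 1.1 = 0.0365508 m
Layer 2: 1.948×10⁻⁴ × 710 × 0.84 = 0.11617872 m
840–2240 m: 1.1044×10⁻⁴ × 0.69 × 1400 = 0.10668504 m
Δh = 0.0365508 + 0.11617872 + 0.10668504 = 0.25941456 m ≈ 0.259 m

Δh ≈ 0.259 m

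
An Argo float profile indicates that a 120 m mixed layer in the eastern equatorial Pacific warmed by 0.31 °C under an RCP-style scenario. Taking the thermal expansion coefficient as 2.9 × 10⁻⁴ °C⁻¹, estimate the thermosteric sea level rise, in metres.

0.011 m of thermosteric rise

Δh = αΔT·H = 2.9×10⁻⁴ × 0.31 × 120 = 0.010788 m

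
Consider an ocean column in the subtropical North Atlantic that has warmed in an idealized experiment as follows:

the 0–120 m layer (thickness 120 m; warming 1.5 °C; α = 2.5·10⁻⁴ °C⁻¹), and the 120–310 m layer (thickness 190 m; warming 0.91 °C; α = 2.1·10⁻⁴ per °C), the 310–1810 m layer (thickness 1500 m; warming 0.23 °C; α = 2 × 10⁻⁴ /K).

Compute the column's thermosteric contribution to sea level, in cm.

Layer 1: 120 × 2.5×10⁻⁴ × 1.5 = 0.04500 m
120–310 m: 190 × 0.91 × 2.1×10⁻⁴ = 0.036309 m
Layer 3: 0.23 × 2×10⁻⁴ × 1500 = 0.06900 m
Δh = 0.04500 + 0.036309 + 0.06900 = 0.150309 m ≈ 15.0 cm

Δh = 15.0 cm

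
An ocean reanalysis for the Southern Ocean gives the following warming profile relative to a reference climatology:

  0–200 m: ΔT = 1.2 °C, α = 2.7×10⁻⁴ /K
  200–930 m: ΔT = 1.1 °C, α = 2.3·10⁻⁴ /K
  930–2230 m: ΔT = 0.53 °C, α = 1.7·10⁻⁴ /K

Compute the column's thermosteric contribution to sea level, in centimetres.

1.2 × 2.7×10⁻⁴ × 200 = 0.06480 m
1.1 × 2.3×10⁻⁴ × 730 = 0.18469 m
930–2230 m: 1300 × 0.53 × 1.7×10⁻⁴ = 0.11713 m
Δh = 0.06480 + 0.18469 + 0.11713 = 0.36662 m

Δh ≈ 36.7 cm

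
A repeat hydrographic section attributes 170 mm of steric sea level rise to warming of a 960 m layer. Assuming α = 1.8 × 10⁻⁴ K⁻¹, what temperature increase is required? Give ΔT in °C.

about 0.98 °C

ΔT = Δh/(αH) = 0.17 / (1.8×10⁻⁴ × 960) ≈ 0.9838 °C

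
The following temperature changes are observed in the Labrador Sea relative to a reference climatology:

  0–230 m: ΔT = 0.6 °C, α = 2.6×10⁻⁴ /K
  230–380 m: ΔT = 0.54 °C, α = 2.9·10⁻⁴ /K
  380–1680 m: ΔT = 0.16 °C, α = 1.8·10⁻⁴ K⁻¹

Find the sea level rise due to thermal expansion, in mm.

about 96.8 mm

Layer 1: 2.6×10⁻⁴ × 230 × 0.6 = 0.03588 m
0.54 × 2.9×10⁻⁴ × 150 = 0.02349 m
Layer 3: 1.8×10⁻⁴ × 1300 × 0.16 = 0.03744 m
Δh = 0.03588 + 0.02349 + 0.03744 = 0.09681 m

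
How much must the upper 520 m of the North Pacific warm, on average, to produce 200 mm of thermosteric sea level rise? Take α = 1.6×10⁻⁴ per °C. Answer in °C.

ΔT ≈ 2.4 °C

ΔT = Δh/(αH) = 0.2 / (1.6×10⁻⁴ × 520) ≈ 2.404 °C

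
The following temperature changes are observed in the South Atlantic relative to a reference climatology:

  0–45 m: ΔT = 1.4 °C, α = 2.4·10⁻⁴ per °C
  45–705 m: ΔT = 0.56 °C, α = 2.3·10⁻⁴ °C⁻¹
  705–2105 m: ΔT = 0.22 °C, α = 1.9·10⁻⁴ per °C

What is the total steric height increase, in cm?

0–45 m: 1.4 × 2.4×10⁻⁴ × 45 = 0.01512 m
0.56 × 660 × 2.3×10⁻⁴ = 0.085008 m
Layer 3: 1.9×10⁻⁴ × 1400 × 0.22 = 0.05852 m
Δh = 0.01512 + 0.085008 + 0.05852 = 0.158648 m

16 cm of thermosteric rise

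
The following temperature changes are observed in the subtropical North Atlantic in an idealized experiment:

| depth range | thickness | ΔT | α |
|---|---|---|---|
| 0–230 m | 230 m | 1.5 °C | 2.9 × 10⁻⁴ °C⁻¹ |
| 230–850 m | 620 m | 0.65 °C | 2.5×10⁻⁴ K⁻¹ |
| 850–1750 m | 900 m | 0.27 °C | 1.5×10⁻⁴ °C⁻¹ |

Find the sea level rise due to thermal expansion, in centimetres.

1.5 × 2.9×10⁻⁴ × 230 = 0.10005 m
230–850 m: 0.65 × 620 × 2.5×10⁻⁴ = 0.10075 m
0.27 × 900 × 1.5×10⁻⁴ = 0.03645 m
Δh = 0.10005 + 0.10075 + 0.03645 = 0.23725 m ≈ 23.7 cm

23.7 cm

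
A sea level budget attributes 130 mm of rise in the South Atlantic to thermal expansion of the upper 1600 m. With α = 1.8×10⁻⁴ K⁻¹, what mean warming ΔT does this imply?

ΔT ≈ 0.45 K

ΔT = Δh/(αH) = 0.13 / (1.8×10⁻⁴ × 1600) ≈ 0.4514 K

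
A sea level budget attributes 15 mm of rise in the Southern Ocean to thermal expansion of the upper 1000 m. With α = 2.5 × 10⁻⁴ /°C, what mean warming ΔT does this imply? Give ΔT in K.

ΔT = Δh/(αH) = 0.015 / (2.5×10⁻⁴ × 1000) = 0.06000 K

0.0600 K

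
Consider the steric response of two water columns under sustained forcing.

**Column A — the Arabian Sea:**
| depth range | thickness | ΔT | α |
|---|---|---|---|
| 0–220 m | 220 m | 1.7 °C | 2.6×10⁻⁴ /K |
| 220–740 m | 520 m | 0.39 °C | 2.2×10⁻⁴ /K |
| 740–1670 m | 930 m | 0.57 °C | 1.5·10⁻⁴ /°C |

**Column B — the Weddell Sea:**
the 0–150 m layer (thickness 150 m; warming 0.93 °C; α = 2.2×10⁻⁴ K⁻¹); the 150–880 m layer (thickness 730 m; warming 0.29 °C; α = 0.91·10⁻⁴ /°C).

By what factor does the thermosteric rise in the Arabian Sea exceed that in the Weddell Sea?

a factor of 4.4

A Layer 1: 2.6×10⁻⁴ × 1.7 × 220 = 0.09724 m
A 220–740 m: 0.39 × 520 × 2.2×10⁻⁴ = 0.044616 m
A Layer 3: 930 × 0.57 × 1.5×10⁻⁴ = 0.079515 m
A total: 0.221371 m
B Layer 1: 0.93 × 2.2×10⁻⁴ × 150 = 0.03069 m
B 730 × 0.91×10⁻⁴ × 0.29 = 0.0192647 m
B total: 0.0499547 m
Ratio: 0.221371 / 0.0499547 ≈ 4.431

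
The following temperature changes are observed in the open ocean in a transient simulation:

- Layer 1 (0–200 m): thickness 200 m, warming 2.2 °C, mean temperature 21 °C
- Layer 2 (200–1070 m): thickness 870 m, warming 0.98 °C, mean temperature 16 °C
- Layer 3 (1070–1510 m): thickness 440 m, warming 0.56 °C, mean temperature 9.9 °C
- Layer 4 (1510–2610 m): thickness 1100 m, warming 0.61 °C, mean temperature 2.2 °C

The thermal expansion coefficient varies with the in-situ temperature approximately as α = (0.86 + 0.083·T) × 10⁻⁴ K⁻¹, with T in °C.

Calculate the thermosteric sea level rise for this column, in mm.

Layer 1: α = (0.86 + 0.083×21)×10⁻⁴ = 2.603×10⁻⁴ K⁻¹
Layer 2: α = (0.86 + 0.083×16)×10⁻⁴ = 2.188×10⁻⁴ K⁻¹
Layer 3: α = (0.86 + 0.083×9.9)×10⁻⁴ = 1.6817×10⁻⁴ K⁻¹
Layer 4: α = (0.86 + 0.083×2.2)×10⁻⁴ = 1.0426×10⁻⁴ K⁻¹
2.2 × 2.603×10⁻⁴ × 200 = 0.114532 m
Layer 2: 870 × 2.188×10⁻⁴ × 0.98 = 0.18654888 m
Layer 3: 0.56 × 440 × 1.6817×10⁻⁴ = 0.041437088 m
1.0426×10⁻⁴ × 1100 × 0.61 = 0.06995846 m
Δh = 0.114532 + 0.18654888 + 0.041437088 + 0.06995846 = 0.412476428 m

about 410 mm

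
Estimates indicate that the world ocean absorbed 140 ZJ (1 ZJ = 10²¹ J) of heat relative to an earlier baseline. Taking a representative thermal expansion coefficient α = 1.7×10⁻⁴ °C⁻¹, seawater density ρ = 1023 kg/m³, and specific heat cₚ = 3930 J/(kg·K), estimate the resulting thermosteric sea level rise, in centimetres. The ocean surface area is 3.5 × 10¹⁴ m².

1.69 cm

Per unit area: Q = 140×10²¹ / (3.5×10¹⁴) = 4×10⁸ J/m²
Δh = αQ/(ρcₚ) = 1.7×10⁻⁴ × 4×10⁸ / (1023 × 3930) ≈ 0.016914 m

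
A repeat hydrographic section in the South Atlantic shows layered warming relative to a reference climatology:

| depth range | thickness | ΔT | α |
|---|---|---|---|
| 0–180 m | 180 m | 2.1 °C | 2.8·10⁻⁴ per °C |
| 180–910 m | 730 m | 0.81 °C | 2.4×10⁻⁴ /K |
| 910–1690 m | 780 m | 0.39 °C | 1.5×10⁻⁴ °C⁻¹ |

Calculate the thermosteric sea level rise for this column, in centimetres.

29.3 cm

0–180 m: 180 × 2.8×10⁻⁴ × 2.1 = 0.10584 m
0.81 × 730 × 2.4×10⁻⁴ = 0.141912 m
780 × 1.5×10⁻⁴ × 0.39 = 0.04563 m
Δh = 0.10584 + 0.141912 + 0.04563 = 0.293382 m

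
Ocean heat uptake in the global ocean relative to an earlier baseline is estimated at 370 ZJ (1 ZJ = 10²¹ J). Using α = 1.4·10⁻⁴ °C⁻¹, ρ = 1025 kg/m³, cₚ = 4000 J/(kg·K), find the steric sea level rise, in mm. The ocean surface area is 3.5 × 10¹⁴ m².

36.1 mm

Per unit area: Q = 370×10²¹ / (3.5×10¹⁴) ≈ 1.057×10⁹ J/m²
Δh = αQ/(ρcₚ) = 1.4×10⁻⁴ × 1.057×10⁹ / (1025 × 4000) ≈ 0.036093 m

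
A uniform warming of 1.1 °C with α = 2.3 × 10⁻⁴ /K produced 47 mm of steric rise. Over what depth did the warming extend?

H = Δh/(αΔT) = 0.047 / (2.3×10⁻⁴ × 1.1) ≈ 185.8 m

H ≈ 186 m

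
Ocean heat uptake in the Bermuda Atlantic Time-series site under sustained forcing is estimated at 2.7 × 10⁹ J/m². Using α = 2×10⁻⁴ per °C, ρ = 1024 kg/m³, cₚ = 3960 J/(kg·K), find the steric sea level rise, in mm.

133 mm

Δh = αQ/(ρcₚ) = 2×10⁻⁴ × 2.7×10⁹ / (1024 × 3960) ≈ 0.13317 m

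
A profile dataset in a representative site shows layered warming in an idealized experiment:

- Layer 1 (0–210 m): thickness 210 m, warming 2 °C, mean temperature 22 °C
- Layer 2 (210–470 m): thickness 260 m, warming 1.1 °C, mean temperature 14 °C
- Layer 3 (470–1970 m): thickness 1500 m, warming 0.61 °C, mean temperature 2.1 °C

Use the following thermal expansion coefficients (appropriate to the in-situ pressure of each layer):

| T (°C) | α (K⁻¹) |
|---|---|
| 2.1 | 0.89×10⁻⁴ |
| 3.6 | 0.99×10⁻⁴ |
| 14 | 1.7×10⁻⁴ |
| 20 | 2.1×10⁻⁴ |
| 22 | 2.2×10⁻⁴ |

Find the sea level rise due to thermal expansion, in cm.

22.2 cm of thermosteric rise

Layer 1 at 22 °C → α = 2.2×10⁻⁴ K⁻¹
Layer 2 at 14 °C → α = 1.7×10⁻⁴ K⁻¹
Layer 3 at 2.1 °C → α = 0.89×10⁻⁴ K⁻¹
Layer 1: 2 × 2.2×10⁻⁴ × 210 = 0.09240 m
1.1 × 1.7×10⁻⁴ × 260 = 0.04862 m
470–1970 m: 1500 × 0.61 × 0.89×10⁻⁴ = 0.081435 m
Δh = 0.09240 + 0.04862 + 0.081435 = 0.222455 m ≈ 22.2 cm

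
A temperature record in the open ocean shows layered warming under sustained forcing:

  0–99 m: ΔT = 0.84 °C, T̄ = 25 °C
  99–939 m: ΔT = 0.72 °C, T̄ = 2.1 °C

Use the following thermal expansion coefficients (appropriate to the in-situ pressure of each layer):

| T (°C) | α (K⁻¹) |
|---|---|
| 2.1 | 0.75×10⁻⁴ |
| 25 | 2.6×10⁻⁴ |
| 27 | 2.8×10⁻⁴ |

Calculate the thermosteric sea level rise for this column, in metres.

0.0670 m

Layer 1 at 25 °C → α = 2.6×10⁻⁴ K⁻¹
Layer 2 at 2.1 °C → α = 0.75×10⁻⁴ K⁻¹
2.6×10⁻⁴ × 0.84 × 99 = 0.0216216 m
Layer 2: 0.75×10⁻⁴ × 840 × 0.72 = 0.04536 m
Δh = 0.0216216 + 0.04536 = 0.0669816 m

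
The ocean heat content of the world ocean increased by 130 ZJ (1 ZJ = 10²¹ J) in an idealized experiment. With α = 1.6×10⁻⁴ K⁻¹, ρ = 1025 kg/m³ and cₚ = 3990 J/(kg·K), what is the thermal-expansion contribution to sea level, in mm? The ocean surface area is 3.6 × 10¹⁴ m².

Per unit area: Q = 130×10²¹ / (3.6×10¹⁴) ≈ 3.611×10⁸ J/m²
Δh = αQ/(ρcₚ) = 1.6×10⁻⁴ × 3.611×10⁸ / (1025 × 3990) ≈ 0.014127 m

14.1 mm of thermosteric rise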